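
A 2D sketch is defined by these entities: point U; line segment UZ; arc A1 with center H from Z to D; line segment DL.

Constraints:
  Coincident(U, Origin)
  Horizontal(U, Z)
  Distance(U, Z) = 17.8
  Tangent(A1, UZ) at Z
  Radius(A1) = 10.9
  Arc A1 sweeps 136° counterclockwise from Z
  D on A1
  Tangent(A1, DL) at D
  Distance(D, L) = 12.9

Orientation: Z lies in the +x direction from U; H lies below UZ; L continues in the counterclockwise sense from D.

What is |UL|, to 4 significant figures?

33.88

U is at the origin; U and Z share the same y with |UZ| = 17.8 and Z on the +x side, so Z = (17.80, 0.000). The tangent condition forces HZ to be normal to UZ, so H = Z + (0, -10.9) = (17.80, -10.90). On A1, Z sits at bearing 90° from H; a 136° counterclockwise sweep puts D at bearing 226°, so D = H + 10.9·(cos 226°, sin 226°) = (10.23, -18.74). A1 meets DL tangentially, so HD is at right angles to DL, so DL runs along (−sin 226°, cos 226°); with |DL| = 12.9, L = (19.51, -27.70). Then |UL| = |L − U| = 33.88.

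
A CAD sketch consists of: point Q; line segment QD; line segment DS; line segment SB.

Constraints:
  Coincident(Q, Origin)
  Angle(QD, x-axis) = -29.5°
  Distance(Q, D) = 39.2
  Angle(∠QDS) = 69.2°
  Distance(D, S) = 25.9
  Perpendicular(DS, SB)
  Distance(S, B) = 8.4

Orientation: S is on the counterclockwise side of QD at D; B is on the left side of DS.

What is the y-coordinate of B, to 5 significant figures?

7.5696

Q is at the origin; QD runs at -29.5° with length 39.2, so D = 39.2·(cos -29.5°, sin -29.5°) = (34.118, -19.303). ∠QDS = 69.2°, so DS runs at -29.5° + (180° − 69.2°) = 81.300° from the x-axis; with |DS| = 25.9, S = D + 25.9·(cos 81.300°, sin 81.300°) = (38.036, 6.2990). DS is perpendicular to SB; with |SB| = 8.4 on the left of DS, B = S + 8.4·(-0.98849, 0.15126) = (29.732, 7.5696). So B.y = 7.5696.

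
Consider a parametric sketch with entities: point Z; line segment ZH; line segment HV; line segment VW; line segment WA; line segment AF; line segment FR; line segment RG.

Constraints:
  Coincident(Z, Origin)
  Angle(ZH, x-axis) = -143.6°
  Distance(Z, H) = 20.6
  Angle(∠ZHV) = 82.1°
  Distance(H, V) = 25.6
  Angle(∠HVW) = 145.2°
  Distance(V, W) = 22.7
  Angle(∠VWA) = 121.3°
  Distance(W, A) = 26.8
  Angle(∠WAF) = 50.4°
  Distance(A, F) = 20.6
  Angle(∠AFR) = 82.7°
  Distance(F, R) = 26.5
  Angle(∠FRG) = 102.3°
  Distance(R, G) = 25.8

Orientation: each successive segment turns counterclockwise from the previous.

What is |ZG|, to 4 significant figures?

65.59

Z is at the origin; ZH runs at -143.6° with length 20.6, so H = (-16.58, -12.22). ∠ZHV = 82.1° gives HV at -45.70° from the x-axis; with |HV| = 25.6, V = (1.299, -30.55). ∠HVW = 145.2° gives VW at -10.90° from the x-axis; with |VW| = 22.7, W = (23.59, -34.84). ∠VWA = 121.3° gives WA at 47.80° from the x-axis; with |WA| = 26.8, A = (41.59, -14.99). ∠WAF = 50.4° gives AF at 177.4° from the x-axis; with |AF| = 20.6, F = (21.01, -14.05). ∠AFR = 82.7° gives FR at -85.30° from the x-axis; with |FR| = 26.5, R = (23.18, -40.46). ∠FRG = 102.3° gives RG at -7.600° from the x-axis; with |RG| = 25.8, G = (48.76, -43.87). Then |ZG| = |G − Z| = 65.59.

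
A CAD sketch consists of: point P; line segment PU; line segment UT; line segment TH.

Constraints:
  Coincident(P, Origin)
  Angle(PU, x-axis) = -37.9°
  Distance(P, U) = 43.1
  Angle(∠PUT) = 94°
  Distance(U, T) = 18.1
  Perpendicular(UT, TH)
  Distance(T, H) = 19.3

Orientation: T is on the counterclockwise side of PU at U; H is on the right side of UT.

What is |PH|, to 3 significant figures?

65.8

P is at the origin; PU runs at -37.9° with length 43.1, so U = 43.1·(cos -37.9°, sin -37.9°) = (34.0, -26.5). ∠PUT = 94.0°, so UT runs at -37.9° + (180° − 94.0°) = 48.1° from the x-axis; with |UT| = 18.1, T = U + 18.1·(cos 48.1°, sin 48.1°) = (46.1, -13.0). UT ⟂ TH; with |TH| = 19.3 on the right of UT, H = T + 19.3·(0.744, -0.668) = (60.5, -25.9). Then |PH| = |H − P| = 65.8.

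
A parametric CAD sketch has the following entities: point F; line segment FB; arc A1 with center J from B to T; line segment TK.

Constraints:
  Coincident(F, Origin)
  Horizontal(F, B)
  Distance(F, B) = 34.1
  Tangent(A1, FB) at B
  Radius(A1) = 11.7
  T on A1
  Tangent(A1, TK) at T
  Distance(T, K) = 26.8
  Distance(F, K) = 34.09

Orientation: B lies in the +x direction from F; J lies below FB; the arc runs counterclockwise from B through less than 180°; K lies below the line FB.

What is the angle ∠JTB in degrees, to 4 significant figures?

56.72°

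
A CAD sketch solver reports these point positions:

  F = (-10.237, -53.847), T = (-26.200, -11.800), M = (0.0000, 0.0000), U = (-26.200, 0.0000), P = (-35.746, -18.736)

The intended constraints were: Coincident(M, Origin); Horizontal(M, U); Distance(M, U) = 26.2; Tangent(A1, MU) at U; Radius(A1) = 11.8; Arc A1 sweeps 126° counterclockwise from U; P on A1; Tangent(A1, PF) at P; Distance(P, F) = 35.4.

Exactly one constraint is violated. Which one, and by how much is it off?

Distance(P, F) = 35.4 — off by 8.00.

M = (0.00, 0.00) ✓; M.y = 0.00, U.y = 0.00 ✓; |MU| = 26.20 ✓; ∠(TU, UM) = 90.00° ✓; |TU| = 11.80 ✓; bearing(T→P) − bearing(T→U) = 126.0° ✓; |TP| = 11.80 ✓; ∠(TP, PF) = 90.00° ✓; |PF| = 43.40 ✗.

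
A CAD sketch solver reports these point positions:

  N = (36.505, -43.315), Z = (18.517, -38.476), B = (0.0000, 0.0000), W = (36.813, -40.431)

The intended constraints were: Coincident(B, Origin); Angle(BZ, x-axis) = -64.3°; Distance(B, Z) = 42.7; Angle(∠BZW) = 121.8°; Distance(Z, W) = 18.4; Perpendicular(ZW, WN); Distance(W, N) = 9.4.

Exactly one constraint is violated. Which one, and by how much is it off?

Distance(W, N) = 9.4 — off by 6.50.

B = (0.00, 0.00) ✓; BZ at -64.30° ✓; |BZ| = 42.70 ✓; ∠BZW = 121.8° ✓; |ZW| = 18.40 ✓; ∠(ZW, WN) = 90.00° ✓; |WN| = 2.900 ✗.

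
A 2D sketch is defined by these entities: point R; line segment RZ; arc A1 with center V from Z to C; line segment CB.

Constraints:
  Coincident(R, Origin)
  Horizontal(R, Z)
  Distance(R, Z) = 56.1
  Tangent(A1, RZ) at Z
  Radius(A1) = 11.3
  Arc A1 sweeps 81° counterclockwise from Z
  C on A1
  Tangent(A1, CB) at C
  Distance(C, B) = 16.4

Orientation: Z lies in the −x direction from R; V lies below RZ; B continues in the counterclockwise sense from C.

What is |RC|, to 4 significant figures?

67.93

R is at the origin; RZ is horizontal with |RZ| = 56.1 and Z on the −x side, so Z = (-56.10, 0.000). Tangency of A1 to RZ means the radius VZ is perpendicular to RZ, so V = Z + (0, -11.3) = (-56.10, -11.30). On A1, Z sits at bearing 90° from V; an 81° counterclockwise sweep puts C at bearing 171°, so C = V + 11.3·(cos 171°, sin 171°) = (-67.26, -9.532). Then |RC| = |C − R| = 67.93.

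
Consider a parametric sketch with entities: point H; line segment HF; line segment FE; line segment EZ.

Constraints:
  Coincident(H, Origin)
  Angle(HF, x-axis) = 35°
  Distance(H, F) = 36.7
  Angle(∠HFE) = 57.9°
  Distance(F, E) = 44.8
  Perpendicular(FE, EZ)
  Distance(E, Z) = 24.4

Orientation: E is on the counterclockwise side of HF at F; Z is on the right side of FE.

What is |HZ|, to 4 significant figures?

60.98

H is at the origin; HF runs at 35.0° with length 36.7, so F = 36.7·(cos 35.0°, sin 35.0°) = (30.06, 21.05). ∠HFE = 57.9°, so FE runs at 35.0° + (180° − 57.9°) = 157.1° from the x-axis; with |FE| = 44.8, E = F + 44.8·(cos 157.1°, sin 157.1°) = (-11.21, 38.48). The perpendicularity gives EZ at right angles to FE; with |EZ| = 24.4 on the right of FE, Z = E + 24.4·(0.3891, 0.9212) = (-1.712, 60.96). Then |HZ| = |Z − H| = 60.98.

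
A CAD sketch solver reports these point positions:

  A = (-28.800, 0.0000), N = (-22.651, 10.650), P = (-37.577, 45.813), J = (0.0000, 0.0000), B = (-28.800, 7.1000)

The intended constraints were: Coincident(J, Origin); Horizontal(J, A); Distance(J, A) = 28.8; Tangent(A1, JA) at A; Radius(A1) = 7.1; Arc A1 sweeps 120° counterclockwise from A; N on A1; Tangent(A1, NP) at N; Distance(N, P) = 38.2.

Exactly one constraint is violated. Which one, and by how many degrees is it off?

Tangent(A1, NP) at N — off by 7.00°.

J = (0.00, 0.00) ✓; J.y = 0.00, A.y = 0.00 ✓; |JA| = 28.80 ✓; ∠(BA, AJ) = 90.00° ✓; |BA| = 7.100 ✓; bearing(B→N) − bearing(B→A) = 120.0° ✓; |BN| = 7.100 ✓; ∠(BN, NP) = 97.00° ✗; |NP| = 38.20 ✓.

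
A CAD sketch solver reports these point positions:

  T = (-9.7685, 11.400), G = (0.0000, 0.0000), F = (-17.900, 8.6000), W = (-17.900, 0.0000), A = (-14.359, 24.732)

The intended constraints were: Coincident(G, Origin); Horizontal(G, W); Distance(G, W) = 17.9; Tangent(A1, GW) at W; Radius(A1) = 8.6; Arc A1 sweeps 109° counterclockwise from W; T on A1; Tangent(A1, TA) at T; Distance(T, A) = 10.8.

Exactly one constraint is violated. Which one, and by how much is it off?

Distance(T, A) = 10.8 — off by 3.30.

G = (0.00, 0.00) ✓; G.y = 0.00, W.y = 0.00 ✓; |GW| = 17.90 ✓; ∠(FW, WG) = 90.00° ✓; |FW| = 8.600 ✓; bearing(F→T) − bearing(F→W) = 109.0° ✓; |FT| = 8.600 ✓; ∠(FT, TA) = 90.00° ✓; |TA| = 14.10 ✗.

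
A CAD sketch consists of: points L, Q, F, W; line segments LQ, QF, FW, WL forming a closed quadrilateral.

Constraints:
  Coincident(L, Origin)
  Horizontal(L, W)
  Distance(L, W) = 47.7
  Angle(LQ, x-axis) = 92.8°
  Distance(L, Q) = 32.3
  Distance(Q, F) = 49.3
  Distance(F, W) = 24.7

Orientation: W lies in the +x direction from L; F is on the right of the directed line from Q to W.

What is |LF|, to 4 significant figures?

26.55

Checks: |QF| = 49.30 ✓; |FW| = 24.70 ✓.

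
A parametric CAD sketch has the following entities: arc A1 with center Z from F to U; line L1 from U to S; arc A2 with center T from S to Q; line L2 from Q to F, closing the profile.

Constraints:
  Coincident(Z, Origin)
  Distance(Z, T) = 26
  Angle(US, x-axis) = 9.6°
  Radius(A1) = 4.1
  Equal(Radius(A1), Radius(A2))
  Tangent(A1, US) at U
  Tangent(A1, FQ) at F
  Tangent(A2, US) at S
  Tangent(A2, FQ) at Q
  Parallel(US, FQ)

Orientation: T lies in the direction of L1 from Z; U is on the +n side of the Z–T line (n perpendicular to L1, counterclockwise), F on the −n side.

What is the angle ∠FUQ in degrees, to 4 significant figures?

72.50°

Tangency of A1 to both parallel lines with radius 4.1 puts U and F at Z ± 4.1·n: U = (-0.6838, 4.043), F = (0.6838, -4.043). Equal radii place S and Q the same way about T: S = T + 4.1·n = (24.95, 8.379), Q = T − 4.1·n = (26.32, 0.2934). Then cos ∠FUQ = UF·UQ / (|UF||UQ|), giving 72.50°.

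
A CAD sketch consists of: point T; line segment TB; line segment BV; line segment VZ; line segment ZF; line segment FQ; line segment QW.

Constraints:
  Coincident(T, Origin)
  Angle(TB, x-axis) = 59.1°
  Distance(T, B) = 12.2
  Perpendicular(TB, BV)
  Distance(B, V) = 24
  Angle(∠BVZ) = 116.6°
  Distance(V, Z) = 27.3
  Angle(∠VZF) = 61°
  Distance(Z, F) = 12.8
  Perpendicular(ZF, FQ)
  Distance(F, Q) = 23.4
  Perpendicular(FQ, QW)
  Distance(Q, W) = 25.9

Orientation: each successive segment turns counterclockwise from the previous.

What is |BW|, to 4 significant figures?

50.32

ZF is perpendicular to FQ, so FQ runs at 61.50°; with |FQ| = 23.4, Q = (-14.94, 22.58). The perpendicularity gives QW at right angles to FQ, so QW runs at 151.5°; with |QW| = 25.9, W = (-37.70, 34.94). Then |BW| = |W − B| = 50.32.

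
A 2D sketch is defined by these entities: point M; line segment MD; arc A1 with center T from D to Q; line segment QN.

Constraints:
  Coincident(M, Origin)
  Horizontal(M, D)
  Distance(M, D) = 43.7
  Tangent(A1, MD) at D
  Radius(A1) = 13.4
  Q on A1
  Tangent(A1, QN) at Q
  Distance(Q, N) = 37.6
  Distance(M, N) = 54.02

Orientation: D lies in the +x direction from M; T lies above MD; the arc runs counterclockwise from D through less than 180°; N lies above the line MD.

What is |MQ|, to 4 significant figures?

57.54

Checks: |TQ| = 13.40 ✓; ∠(TQ, QN) = 90.00° ✓; |QN| = 37.60 ✓; |MN| = 54.02 ✓.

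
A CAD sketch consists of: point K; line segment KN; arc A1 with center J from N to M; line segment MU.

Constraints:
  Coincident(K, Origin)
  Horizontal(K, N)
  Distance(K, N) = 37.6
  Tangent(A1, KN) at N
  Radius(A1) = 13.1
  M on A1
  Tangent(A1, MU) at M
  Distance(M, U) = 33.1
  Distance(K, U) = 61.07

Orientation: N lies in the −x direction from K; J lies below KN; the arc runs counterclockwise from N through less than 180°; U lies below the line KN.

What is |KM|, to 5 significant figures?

52.898

Checks: |JM| = 13.10 ✓; ∠(JM, MU) = 90.00° ✓; |MU| = 33.10 ✓; |KU| = 61.07 ✓.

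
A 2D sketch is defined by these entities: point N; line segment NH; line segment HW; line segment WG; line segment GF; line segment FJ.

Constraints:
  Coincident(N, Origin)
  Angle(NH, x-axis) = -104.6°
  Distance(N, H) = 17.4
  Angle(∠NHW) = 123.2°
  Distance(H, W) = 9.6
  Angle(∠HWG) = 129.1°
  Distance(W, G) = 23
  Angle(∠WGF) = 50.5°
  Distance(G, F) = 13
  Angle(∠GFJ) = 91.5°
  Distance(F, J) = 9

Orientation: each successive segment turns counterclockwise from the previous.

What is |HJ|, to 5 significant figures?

14.010

N is at the origin; NH runs at -104.6° with length 17.4, so H = (-4.3860, -16.838). ∠NHW = 123.2° gives HW at -47.800° from the x-axis; with |HW| = 9.6, W = (2.0625, -23.950). ∠HWG = 129.1° gives WG at 3.1000° from the x-axis; with |WG| = 23.0, G = (25.029, -22.706). ∠WGF = 50.5° gives GF at 132.60° from the x-axis; with |GF| = 13.0, F = (16.229, -13.137). ∠GFJ = 91.5° gives FJ at -138.90° from the x-axis; with |FJ| = 9.0, J = (9.4474, -19.053). Then |HJ| = |J − H| = 14.010.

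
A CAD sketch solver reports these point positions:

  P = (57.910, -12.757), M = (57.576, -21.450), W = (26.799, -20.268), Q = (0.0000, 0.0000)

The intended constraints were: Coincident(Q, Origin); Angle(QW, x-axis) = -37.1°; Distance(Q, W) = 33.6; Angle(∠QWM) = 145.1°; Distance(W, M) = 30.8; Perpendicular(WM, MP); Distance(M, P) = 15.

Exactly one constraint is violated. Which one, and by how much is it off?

Distance(M, P) = 15 — off by 6.30.

Q = (0.00, 0.00) ✓; QW at -37.10° ✓; |QW| = 33.60 ✓; ∠QWM = 145.1° ✓; |WM| = 30.80 ✓; ∠(WM, MP) = 90.00° ✓; |MP| = 8.699 ✗.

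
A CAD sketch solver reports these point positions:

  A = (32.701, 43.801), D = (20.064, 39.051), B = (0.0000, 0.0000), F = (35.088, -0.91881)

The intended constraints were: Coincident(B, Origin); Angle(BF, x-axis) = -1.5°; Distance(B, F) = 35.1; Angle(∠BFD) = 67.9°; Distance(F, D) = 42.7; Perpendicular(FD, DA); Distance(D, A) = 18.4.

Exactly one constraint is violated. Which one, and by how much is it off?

Distance(D, A) = 18.4 — off by 4.90.

B = (0.00, 0.00) ✓; BF at -1.500° ✓; |BF| = 35.10 ✓; ∠BFD = 67.90° ✓; |FD| = 42.70 ✓; ∠(FD, DA) = 90.00° ✓; |DA| = 13.50 ✗.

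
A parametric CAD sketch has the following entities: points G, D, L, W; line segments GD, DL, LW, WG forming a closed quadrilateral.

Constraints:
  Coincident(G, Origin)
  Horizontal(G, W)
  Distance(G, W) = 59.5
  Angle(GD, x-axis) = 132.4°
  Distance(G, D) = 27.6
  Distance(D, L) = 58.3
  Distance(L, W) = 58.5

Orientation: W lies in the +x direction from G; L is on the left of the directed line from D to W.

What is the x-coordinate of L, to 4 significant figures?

30.96

Checks: |DL| = 58.30 ✓; |LW| = 58.50 ✓.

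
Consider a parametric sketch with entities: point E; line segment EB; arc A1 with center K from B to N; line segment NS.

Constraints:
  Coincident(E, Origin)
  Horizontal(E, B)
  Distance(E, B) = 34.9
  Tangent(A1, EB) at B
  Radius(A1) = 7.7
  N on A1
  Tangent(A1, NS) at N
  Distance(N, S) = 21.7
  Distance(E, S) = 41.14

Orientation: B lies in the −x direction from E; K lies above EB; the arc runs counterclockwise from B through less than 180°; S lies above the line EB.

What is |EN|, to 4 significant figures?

28.40

Checks: |KN| = 7.700 ✓; ∠(KN, NS) = 90.00° ✓; |NS| = 21.70 ✓; |ES| = 41.14 ✓.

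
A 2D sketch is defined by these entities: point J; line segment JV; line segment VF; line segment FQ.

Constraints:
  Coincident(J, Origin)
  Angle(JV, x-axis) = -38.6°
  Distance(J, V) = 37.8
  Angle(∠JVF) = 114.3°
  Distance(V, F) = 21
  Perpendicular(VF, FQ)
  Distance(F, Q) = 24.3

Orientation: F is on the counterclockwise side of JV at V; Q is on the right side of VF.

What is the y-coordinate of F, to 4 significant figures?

-14.02

J is at the origin; JV runs at -38.6° with length 37.8, so V = 37.8·(cos -38.6°, sin -38.6°) = (29.54, -23.58). ∠JVF = 114.3°, so VF runs at -38.6° + (180° − 114.3°) = 27.10° from the x-axis; with |VF| = 21.0, F = V + 21.0·(cos 27.10°, sin 27.10°) = (48.24, -14.02). So F.y = -14.02.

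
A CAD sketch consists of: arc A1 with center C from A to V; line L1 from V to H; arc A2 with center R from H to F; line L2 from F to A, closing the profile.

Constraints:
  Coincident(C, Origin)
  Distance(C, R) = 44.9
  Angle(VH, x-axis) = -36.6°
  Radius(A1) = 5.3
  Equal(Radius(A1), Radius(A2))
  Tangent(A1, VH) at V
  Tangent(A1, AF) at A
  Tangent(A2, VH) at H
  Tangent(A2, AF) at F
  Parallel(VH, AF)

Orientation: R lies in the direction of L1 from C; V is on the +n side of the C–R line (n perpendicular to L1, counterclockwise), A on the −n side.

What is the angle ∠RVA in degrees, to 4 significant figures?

83.27°

The slot axis is L1's direction at -36.6°, so u = (cos -36.6°, sin -36.6°) = (0.8028, -0.5962) and n = (−sin -36.6°, cos -36.6°) = (0.5962, 0.8028). C is at the origin and R lies 44.9 along u from C, so R = 44.9·u = (36.05, -26.77). Tangency of A1 to both parallel lines with radius 5.3 puts V and A at C ± 5.3·n: V = (3.160, 4.255), A = (-3.160, -4.255). Then cos ∠RVA = VR·VA / (|VR||VA|), giving 83.27°.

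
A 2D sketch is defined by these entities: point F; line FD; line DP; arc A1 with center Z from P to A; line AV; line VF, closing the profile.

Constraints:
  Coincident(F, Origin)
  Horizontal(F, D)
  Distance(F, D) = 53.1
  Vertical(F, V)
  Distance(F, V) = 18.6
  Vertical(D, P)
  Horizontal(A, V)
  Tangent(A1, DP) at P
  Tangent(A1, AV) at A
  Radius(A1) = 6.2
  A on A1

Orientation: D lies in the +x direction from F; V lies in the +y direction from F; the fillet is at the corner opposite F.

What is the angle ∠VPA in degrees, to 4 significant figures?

38.34°

F is at the origin; FD is horizontal with |FD| = 53.1 and D on the +x side, so D = (53.10, 0.000). FV is vertical with |FV| = 18.6 and V on the +y side, so V = (0.000, 18.60). The virtual corner opposite F is at (53.10, 18.60). Tangency of A1 to DP means the radius ZP is perpendicular to DP and since A1 is tangent to AV there, ZA ⟂ AV, with radius 6.2, so the center Z sits 6.2 in from both sides at Z = (46.90, 12.40). That places the tangent points at P = (53.10, 12.40) on DP and A = (46.90, 18.60) on AV. Then cos ∠VPA = PV·PA / (|PV||PA|), giving 38.34°.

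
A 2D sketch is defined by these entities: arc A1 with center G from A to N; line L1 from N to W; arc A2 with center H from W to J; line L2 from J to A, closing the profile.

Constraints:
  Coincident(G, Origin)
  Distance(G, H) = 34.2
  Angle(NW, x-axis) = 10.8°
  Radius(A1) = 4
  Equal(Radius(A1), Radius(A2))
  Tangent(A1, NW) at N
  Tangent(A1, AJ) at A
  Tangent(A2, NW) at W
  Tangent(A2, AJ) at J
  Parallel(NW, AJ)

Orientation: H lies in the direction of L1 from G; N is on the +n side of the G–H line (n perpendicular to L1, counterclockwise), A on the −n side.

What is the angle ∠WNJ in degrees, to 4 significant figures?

13.17°

The slot axis is L1's direction at 10.8°, so u = (cos 10.8°, sin 10.8°) = (0.9823, 0.1874) and n = (−sin 10.8°, cos 10.8°) = (-0.1874, 0.9823). G is at the origin and H lies 34.2 along u from G, so H = 34.2·u = (33.59, 6.408). Tangency of A1 to both parallel lines with radius 4.0 puts N and A at G ± 4.0·n: N = (-0.7495, 3.929), A = (0.7495, -3.929). Equal radii place W and J the same way about H: W = H + 4.0·n = (32.84, 10.34), J = H − 4.0·n = (34.34, 2.479). Then cos ∠WNJ = NW·NJ / (|NW||NJ|), giving 13.17°.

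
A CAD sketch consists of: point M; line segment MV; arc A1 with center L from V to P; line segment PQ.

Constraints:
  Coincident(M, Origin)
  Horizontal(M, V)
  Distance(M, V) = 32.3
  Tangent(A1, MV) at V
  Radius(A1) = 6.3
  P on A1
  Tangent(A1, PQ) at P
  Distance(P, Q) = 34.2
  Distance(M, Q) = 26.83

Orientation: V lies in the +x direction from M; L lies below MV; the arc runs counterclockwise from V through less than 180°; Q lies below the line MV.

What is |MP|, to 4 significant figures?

27.83

M is at the origin; M and V share the same y with |MV| = 32.3 and V on the +x side, so V = (32.30, 0.000). Since A1 is tangent to MV there, LV ⟂ MV, so L = V + (0, -6.3) = (32.30, -6.300). Since LP ⟂ PQ (tangency), |LQ| = √(6.3² + 34.2²) = 34.78 regardless of where P sits on A1. So Q lies on both circle(M, 26.83) and circle(L, 34.78); the below-MV intersection is Q = (4.013, -26.53). P is the foot of the tangent from Q: P = (27.77, -1.924).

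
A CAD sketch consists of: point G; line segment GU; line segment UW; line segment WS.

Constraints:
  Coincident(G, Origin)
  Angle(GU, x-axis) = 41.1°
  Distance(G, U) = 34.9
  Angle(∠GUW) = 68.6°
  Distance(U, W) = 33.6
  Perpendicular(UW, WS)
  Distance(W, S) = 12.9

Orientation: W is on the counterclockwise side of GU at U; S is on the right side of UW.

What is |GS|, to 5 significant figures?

49.960

∠GUW = 68.6°, so UW runs at 41.1° + (180° − 68.6°) = 152.50° from the x-axis; with |UW| = 33.6, W = U + 33.6·(cos 152.50°, sin 152.50°) = (-3.5042, 38.457). The perpendicularity gives WS at right angles to UW; with |WS| = 12.9 on the right of UW, S = W + 12.9·(0.46175, 0.88701) = (2.4524, 49.900). Then |GS| = |S − G| = 49.960.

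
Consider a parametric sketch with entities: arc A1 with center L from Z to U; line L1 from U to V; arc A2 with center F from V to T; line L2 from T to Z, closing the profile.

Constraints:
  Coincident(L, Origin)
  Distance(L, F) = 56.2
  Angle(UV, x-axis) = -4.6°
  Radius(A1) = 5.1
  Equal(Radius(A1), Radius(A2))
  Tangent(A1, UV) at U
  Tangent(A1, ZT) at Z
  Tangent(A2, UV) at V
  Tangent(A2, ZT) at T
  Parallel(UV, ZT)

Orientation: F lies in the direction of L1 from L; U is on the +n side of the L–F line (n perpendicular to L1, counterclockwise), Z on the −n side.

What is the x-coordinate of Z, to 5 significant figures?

-0.40901

L is at the origin and F lies 56.2 along u from L, so F = 56.2·u = (56.019, -4.5072). Tangency of A1 to both parallel lines with radius 5.1 puts U and Z at L ± 5.1·n: U = (0.40901, 5.0836), Z = (-0.40901, -5.0836). So Z.x = -0.40901.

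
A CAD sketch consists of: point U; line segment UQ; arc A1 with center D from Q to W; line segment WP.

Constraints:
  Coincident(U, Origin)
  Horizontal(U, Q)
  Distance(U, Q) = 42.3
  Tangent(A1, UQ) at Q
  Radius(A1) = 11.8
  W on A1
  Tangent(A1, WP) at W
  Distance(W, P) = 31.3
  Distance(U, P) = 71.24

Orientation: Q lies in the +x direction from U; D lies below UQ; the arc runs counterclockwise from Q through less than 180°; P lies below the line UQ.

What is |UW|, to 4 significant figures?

40.23

Checks: |DW| = 11.80 ✓; ∠(DW, WP) = 90.00° ✓; |WP| = 31.30 ✓; |UP| = 71.24 ✓.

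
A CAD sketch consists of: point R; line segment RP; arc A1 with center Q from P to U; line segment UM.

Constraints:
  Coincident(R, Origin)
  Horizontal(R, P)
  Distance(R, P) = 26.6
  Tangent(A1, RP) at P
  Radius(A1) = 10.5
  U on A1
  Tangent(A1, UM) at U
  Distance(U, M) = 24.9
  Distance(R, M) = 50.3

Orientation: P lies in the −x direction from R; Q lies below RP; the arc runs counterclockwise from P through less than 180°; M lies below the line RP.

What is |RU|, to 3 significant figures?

38.8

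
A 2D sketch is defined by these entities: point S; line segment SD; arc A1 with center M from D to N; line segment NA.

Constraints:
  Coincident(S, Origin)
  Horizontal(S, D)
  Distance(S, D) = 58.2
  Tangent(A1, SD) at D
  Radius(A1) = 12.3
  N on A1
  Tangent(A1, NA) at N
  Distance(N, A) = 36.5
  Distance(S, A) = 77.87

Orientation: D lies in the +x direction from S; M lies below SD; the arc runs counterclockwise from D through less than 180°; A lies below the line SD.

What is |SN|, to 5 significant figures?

49.453

S is at the origin; SD is horizontal with |SD| = 58.2 and D on the +x side, so D = (58.200, 0.0000). Tangency of A1 to SD means the radius MD is perpendicular to SD, so M = D + (0, -12.3) = (58.200, -12.300). Since MN ⟂ NA (tangency), |MA| = √(12.3² + 36.5²) = 38.517 regardless of where N sits on A1. So A lies on both circle(S, 77.87) and circle(M, 38.517); the below-SD intersection is A = (59.011, -50.808). N is the foot of the tangent from A: N = (46.629, -16.472).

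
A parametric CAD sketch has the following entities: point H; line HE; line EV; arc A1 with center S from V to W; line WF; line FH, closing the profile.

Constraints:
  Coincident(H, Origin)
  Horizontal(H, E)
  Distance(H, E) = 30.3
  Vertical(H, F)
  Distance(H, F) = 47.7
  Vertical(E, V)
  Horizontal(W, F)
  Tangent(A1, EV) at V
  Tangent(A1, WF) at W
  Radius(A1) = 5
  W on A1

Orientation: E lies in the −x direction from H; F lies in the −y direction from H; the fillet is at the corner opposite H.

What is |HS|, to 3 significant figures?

49.6

H is at the origin; H and E share the same y with |HE| = 30.3 and E on the −x side, so E = (-30.3, 0.00). H and F share the same x with |HF| = 47.7 and F on the −y side, so F = (0.00, -47.7). The virtual corner opposite H is at (-30.3, -47.7). Since A1 is tangent to EV there, SV ⟂ EV and the tangent condition forces SW to be normal to WF, with radius 5.0, so the center S sits 5.0 in from both sides at S = (-25.3, -42.7). Then |HS| = |S − H| = 49.6.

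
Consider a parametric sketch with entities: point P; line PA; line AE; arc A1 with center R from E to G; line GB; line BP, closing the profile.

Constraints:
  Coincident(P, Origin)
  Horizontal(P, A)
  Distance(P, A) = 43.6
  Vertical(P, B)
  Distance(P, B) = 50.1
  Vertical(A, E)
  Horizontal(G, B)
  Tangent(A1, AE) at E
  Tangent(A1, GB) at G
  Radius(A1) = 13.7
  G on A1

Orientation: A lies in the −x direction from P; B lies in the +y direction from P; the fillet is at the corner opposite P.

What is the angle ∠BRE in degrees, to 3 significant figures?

155°

P is at the origin; P and A share the same y with |PA| = 43.6 and A on the −x side, so A = (-43.6, 0.00). PB is vertical with |PB| = 50.1 and B on the +y side, so B = (0.00, 50.1). The virtual corner opposite P is at (-43.6, 50.1). A1 meets AE tangentially, so RE is at right angles to AE and tangency of A1 to GB means the radius RG is perpendicular to GB, with radius 13.7, so the center R sits 13.7 in from both sides at R = (-29.9, 36.4). That places the tangent points at E = (-43.6, 36.4) on AE and G = (-29.9, 50.1) on GB. Then cos ∠BRE = RB·RE / (|RB||RE|), giving 155°.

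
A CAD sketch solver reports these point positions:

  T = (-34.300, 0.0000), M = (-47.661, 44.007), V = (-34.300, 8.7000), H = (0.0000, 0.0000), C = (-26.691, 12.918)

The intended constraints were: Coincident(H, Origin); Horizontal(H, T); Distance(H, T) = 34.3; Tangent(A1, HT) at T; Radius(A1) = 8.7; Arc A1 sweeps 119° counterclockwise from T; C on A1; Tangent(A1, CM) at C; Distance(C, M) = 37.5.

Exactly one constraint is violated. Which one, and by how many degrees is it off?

Tangent(A1, CM) at C — off by 5.00°.

H = (0.00, 0.00) ✓; H.y = 0.00, T.y = 0.00 ✓; |HT| = 34.30 ✓; ∠(VT, TH) = 90.00° ✓; |VT| = 8.700 ✓; bearing(V→C) − bearing(V→T) = 119.0° ✓; |VC| = 8.700 ✓; ∠(VC, CM) = 85.00° ✗; |CM| = 37.50 ✓.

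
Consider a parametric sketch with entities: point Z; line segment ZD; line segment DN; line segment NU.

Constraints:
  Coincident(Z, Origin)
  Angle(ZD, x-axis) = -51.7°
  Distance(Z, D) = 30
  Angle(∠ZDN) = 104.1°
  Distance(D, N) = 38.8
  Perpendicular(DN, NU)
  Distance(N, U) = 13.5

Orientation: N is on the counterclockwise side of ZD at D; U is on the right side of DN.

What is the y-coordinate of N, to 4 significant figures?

-7.638

Z is at the origin; ZD runs at -51.7° with length 30.0, so D = 30.0·(cos -51.7°, sin -51.7°) = (18.59, -23.54). ∠ZDN = 104.1°, so DN runs at -51.7° + (180° − 104.1°) = 24.20° from the x-axis; with |DN| = 38.8, N = D + 38.8·(cos 24.20°, sin 24.20°) = (53.98, -7.638). So N.y = -7.638.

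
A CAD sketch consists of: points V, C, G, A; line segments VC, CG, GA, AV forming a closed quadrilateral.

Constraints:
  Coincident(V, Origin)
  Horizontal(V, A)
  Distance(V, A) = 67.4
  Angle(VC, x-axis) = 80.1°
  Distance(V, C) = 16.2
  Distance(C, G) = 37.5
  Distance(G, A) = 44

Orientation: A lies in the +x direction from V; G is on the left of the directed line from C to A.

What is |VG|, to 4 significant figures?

48.57

Checks: |CG| = 37.50 ✓; |GA| = 44.00 ✓.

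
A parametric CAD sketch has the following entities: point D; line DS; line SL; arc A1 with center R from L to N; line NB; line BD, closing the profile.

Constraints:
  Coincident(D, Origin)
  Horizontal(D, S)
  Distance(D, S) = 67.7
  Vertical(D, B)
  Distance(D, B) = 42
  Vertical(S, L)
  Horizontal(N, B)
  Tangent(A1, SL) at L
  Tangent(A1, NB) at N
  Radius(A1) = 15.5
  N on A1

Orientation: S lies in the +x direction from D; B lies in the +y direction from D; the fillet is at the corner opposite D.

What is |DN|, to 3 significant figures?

67.0

D is at the origin; D and S share the same y with |DS| = 67.7 and S on the +x side, so S = (67.7, 0.00). DB is vertical with |DB| = 42.0 and B on the +y side, so B = (0.00, 42.0). The virtual corner opposite D is at (67.7, 42.0). Tangency of A1 to SL means the radius RL is perpendicular to SL and tangency of A1 to NB means the radius RN is perpendicular to NB, with radius 15.5, so the center R sits 15.5 in from both sides at R = (52.2, 26.5). That places the tangent points at L = (67.7, 26.5) on SL and N = (52.2, 42.0) on NB. Then |DN| = |N − D| = 67.0.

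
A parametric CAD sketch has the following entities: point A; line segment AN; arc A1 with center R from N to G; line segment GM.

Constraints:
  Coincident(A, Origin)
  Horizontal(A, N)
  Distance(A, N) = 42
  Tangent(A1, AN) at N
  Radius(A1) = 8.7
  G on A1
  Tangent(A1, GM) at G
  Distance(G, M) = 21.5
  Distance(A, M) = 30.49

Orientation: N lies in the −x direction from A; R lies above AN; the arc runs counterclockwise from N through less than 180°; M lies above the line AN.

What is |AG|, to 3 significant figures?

35.2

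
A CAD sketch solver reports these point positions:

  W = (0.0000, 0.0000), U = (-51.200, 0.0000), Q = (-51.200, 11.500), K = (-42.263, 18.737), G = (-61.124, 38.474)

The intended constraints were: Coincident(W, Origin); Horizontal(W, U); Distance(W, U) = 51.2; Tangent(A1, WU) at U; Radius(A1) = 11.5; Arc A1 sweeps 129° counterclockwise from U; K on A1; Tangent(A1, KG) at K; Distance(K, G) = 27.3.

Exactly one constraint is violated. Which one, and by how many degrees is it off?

Tangent(A1, KG) at K — off by 4.70°.

W = (0.00, 0.00) ✓; W.y = 0.00, U.y = 0.00 ✓; |WU| = 51.20 ✓; ∠(QU, UW) = 90.00° ✓; |QU| = 11.50 ✓; bearing(Q→K) − bearing(Q→U) = 129.0° ✓; |QK| = 11.50 ✓; ∠(QK, KG) = 85.30° ✗; |KG| = 27.30 ✓.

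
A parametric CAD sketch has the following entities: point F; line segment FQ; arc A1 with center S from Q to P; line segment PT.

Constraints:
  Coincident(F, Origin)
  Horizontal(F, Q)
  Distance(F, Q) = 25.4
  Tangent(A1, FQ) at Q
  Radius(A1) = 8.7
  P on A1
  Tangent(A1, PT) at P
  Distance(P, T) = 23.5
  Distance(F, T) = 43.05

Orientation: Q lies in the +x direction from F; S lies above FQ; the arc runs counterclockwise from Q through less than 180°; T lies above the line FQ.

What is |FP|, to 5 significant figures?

35.546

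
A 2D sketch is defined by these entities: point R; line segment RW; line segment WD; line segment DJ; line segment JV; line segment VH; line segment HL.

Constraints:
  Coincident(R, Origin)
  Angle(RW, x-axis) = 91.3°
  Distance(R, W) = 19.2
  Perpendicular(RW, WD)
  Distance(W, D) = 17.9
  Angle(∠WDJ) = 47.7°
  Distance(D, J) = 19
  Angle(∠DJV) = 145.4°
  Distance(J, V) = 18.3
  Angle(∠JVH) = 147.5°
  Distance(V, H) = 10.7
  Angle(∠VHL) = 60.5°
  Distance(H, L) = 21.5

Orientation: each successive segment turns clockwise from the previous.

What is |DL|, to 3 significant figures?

24.5

R is at the origin; RW runs at 91.3° with length 19.2, so W = (-0.436, 19.2). The perpendicularity gives WD at right angles to RW, so WD runs at 1.30°; with |WD| = 17.9, D = (17.5, 19.6). ∠WDJ = 47.7° gives DJ at -131° from the x-axis; with |DJ| = 19.0, J = (4.99, 5.26). ∠DJV = 145.4° gives JV at -166° from the x-axis; with |JV| = 18.3, V = (-12.7, 0.711). ∠JVH = 147.5° gives VH at 162° from the x-axis; with |VH| = 10.7, H = (-22.9, 4.03). ∠VHL = 60.5° gives HL at 42.4° from the x-axis; with |HL| = 21.5, L = (-7.02, 18.5). Then |DL| = |L − D| = 24.5.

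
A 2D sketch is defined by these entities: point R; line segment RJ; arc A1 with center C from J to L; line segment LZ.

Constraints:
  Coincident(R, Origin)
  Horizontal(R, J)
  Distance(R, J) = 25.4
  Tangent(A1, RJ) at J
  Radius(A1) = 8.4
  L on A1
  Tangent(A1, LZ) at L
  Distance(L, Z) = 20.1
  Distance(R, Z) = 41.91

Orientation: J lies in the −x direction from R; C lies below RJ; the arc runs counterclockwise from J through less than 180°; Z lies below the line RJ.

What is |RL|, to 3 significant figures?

35.1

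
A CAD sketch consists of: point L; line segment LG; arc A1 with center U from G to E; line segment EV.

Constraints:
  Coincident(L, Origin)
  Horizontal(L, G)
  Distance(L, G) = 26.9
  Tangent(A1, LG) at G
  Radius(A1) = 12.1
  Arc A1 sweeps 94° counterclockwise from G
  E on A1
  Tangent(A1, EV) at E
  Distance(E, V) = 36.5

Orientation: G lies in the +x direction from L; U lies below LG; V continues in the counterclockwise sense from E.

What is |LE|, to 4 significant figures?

19.68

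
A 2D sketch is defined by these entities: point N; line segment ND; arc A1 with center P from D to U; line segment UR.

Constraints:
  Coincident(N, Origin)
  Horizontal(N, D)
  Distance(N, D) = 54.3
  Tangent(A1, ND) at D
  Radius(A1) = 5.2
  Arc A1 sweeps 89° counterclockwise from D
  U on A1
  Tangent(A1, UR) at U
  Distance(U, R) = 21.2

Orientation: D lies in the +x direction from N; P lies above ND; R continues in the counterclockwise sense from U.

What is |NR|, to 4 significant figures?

65.39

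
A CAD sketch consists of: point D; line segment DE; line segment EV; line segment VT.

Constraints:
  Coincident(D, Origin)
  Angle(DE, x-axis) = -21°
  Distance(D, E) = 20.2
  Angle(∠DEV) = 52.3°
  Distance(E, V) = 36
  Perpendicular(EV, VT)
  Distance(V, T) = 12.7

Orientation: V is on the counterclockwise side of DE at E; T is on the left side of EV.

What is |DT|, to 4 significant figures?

23.87

D is at the origin; DE runs at -21.0° with length 20.2, so E = 20.2·(cos -21.0°, sin -21.0°) = (18.86, -7.239). ∠DEV = 52.3°, so EV runs at -21.0° + (180° − 52.3°) = 106.7° from the x-axis; with |EV| = 36.0, V = E + 36.0·(cos 106.7°, sin 106.7°) = (8.513, 27.24). EV is perpendicular to VT; with |VT| = 12.7 on the left of EV, T = V + 12.7·(-0.9578, -0.2874) = (-3.651, 23.59). Then |DT| = |T − D| = 23.87.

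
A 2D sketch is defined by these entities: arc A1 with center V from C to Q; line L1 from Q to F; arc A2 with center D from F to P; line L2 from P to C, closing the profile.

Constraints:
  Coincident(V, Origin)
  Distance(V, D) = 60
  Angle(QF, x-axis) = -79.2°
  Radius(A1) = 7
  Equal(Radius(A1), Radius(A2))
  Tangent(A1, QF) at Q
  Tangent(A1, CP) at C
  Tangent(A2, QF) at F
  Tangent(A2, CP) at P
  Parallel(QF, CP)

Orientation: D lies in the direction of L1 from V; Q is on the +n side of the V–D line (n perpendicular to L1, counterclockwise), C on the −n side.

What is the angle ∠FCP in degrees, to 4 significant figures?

13.13°

Tangency of A1 to both parallel lines with radius 7.0 puts Q and C at V ± 7.0·n: Q = (6.876, 1.312), C = (-6.876, -1.312). Equal radii place F and P the same way about D: F = D + 7.0·n = (18.12, -57.63), P = D − 7.0·n = (4.367, -60.25). Then cos ∠FCP = CF·CP / (|CF||CP|), giving 13.13°.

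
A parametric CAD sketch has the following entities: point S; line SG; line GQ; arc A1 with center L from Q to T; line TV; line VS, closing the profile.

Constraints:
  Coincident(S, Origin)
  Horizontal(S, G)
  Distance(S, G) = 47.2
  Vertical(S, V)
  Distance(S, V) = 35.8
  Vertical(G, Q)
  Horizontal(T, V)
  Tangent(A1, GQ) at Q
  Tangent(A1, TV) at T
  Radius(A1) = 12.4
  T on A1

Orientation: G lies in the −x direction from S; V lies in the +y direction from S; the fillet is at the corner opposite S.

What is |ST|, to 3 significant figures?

49.9

S is at the origin; S and G share the same y with |SG| = 47.2 and G on the −x side, so G = (-47.2, 0.00). S and V share the same x with |SV| = 35.8 and V on the +y side, so V = (0.00, 35.8). The virtual corner opposite S is at (-47.2, 35.8). Since A1 is tangent to GQ there, LQ ⟂ GQ and A1 meets TV tangentially, so LT is at right angles to TV, with radius 12.4, so the center L sits 12.4 in from both sides at L = (-34.8, 23.4). That places the tangent points at Q = (-47.2, 23.4) on GQ and T = (-34.8, 35.8) on TV. Then |ST| = |T − S| = 49.9.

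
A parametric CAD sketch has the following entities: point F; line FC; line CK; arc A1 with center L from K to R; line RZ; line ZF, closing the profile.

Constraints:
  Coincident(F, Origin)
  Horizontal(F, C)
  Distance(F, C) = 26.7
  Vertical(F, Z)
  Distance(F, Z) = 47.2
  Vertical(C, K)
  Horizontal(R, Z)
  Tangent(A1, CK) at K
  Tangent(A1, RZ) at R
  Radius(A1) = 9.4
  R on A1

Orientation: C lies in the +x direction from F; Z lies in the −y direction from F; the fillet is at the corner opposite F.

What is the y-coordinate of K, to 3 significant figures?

-37.8

F is at the origin; FC is horizontal with |FC| = 26.7 and C on the +x side, so C = (26.7, 0.00). FZ is vertical with |FZ| = 47.2 and Z on the −y side, so Z = (0.00, -47.2). The virtual corner opposite F is at (26.7, -47.2). Since A1 is tangent to CK there, LK ⟂ CK and since A1 is tangent to RZ there, LR ⟂ RZ, with radius 9.4, so the center L sits 9.4 in from both sides at L = (17.3, -37.8). That places the tangent points at K = (26.7, -37.8) on CK and R = (17.3, -47.2) on RZ. So K.y = -37.8.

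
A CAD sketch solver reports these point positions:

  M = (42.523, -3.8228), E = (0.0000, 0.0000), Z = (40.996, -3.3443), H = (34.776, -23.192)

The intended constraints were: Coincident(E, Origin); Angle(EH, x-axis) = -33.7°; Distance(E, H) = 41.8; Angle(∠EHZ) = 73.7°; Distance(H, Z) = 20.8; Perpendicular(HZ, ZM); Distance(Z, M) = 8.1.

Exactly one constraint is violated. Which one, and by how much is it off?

Distance(Z, M) = 8.1 — off by 6.50.

E = (0.00, 0.00) ✓; EH at -33.70° ✓; |EH| = 41.80 ✓; ∠EHZ = 73.70° ✓; |HZ| = 20.80 ✓; ∠(HZ, ZM) = 90.00° ✓; |ZM| = 1.600 ✗.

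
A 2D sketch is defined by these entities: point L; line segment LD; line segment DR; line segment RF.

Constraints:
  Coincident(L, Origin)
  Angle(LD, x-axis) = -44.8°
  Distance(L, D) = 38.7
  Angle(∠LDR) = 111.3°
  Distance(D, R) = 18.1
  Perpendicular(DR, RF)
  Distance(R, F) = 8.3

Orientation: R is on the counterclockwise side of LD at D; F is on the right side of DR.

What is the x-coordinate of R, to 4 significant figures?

44.01

L is at the origin; LD runs at -44.8° with length 38.7, so D = 38.7·(cos -44.8°, sin -44.8°) = (27.46, -27.27). ∠LDR = 111.3°, so DR runs at -44.8° + (180° − 111.3°) = 23.90° from the x-axis; with |DR| = 18.1, R = D + 18.1·(cos 23.90°, sin 23.90°) = (44.01, -19.94). So R.x = 44.01.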